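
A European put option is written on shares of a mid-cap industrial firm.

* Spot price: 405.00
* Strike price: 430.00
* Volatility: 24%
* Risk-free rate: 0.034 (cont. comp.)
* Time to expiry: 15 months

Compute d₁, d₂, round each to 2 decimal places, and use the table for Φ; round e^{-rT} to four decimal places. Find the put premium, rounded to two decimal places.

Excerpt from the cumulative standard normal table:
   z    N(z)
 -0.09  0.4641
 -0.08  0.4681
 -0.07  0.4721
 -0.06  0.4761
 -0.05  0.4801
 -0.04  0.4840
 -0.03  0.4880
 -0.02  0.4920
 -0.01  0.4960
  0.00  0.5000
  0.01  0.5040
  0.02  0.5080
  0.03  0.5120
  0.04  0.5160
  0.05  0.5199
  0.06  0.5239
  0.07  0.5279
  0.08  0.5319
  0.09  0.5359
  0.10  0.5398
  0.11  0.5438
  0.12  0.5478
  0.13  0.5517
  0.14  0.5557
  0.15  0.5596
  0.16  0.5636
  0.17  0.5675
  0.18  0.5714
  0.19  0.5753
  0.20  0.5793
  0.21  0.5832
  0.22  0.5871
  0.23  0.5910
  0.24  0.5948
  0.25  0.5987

σ√T = 0.24·√1.25 = 0.2683
d₁ = [ln(405/430) + (0.034 + ½·0.24²)·1.25] / (σ√T) = (-0.0599 + 0.0785) / 0.2683 = 0.0693 ≈ 0.07
d₂ = 0.0693 − 0.2683 = -0.1990 ≈ -0.20
exp(−rT) = exp(−0.034·1.25) = 0.9584
N(−d₂) = N(0.20) = 0.5793;  N(−d₁) = N(-0.07) = 0.4721
P = 430·0.9584·0.5793 − 405·0.4721 = 238.7365 − 191.2005 = 47.5360

47.54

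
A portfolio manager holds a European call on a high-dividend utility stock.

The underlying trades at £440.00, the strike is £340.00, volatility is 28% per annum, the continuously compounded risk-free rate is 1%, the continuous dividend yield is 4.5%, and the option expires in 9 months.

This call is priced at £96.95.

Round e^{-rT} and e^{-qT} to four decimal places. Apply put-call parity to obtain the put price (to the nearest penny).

exp(−qT) = exp(−0.045·0.75) = 0.9668;  exp(−rT) = exp(−0.01·0.75) = 0.9925
Put-call parity: C − P = S·e^(−qT) − K·e^(−rT) = 440·0.9668 − 340·0.9925 = 425.3920 − 337.4500 = 87.9420
P = C − (C − P) = 96.95 − (87.9420) = 9.0080

£9.01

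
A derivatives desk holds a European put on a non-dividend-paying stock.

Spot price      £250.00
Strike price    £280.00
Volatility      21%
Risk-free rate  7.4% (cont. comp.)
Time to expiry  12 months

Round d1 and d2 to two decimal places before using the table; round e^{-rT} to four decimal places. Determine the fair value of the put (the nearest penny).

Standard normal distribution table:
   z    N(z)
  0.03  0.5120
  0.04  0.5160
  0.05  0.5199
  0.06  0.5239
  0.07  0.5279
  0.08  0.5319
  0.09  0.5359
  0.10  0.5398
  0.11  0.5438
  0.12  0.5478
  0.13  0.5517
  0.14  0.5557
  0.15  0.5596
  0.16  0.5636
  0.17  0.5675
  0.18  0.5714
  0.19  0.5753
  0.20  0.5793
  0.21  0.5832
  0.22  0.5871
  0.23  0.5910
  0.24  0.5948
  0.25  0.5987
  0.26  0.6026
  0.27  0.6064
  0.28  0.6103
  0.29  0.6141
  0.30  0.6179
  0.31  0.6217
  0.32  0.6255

£26.71

σ√T = 0.21 × 1.0000 = 0.2100
ln(S/K) + (r + σ²/2)T = ln(250/280) + (0.074 + 0.21²/2)·1 = -0.1133 + 0.0960 = -0.0173
d₁ = -0.0173 / 0.2100 = -0.0823 ⇒ -0.08
d₂ = d₁ − σ√T = -0.0823 − 0.2100 = -0.2923 ⇒ -0.29
exp(−rT) = exp(−0.074·1) = 0.9287
P = 280·0.9287·N(0.29) − 250·N(0.08) = 280·0.9287·0.6141 − 250·0.5319 = 159.6881 − 132.9750 = 26.7131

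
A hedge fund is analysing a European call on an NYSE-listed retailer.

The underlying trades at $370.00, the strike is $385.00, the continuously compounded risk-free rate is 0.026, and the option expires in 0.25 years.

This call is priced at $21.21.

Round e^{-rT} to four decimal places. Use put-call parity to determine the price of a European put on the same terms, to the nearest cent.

e^(−rT) = e^(−0.026·0.25) = 0.9935
Put-call parity: C − P = S − K·e^(−rT) = 370 − 385·0.9935 = 370 − 382.4975 = -12.4975
P = C − (C − P) = 21.21 − (-12.4975) = 33.7075

$33.71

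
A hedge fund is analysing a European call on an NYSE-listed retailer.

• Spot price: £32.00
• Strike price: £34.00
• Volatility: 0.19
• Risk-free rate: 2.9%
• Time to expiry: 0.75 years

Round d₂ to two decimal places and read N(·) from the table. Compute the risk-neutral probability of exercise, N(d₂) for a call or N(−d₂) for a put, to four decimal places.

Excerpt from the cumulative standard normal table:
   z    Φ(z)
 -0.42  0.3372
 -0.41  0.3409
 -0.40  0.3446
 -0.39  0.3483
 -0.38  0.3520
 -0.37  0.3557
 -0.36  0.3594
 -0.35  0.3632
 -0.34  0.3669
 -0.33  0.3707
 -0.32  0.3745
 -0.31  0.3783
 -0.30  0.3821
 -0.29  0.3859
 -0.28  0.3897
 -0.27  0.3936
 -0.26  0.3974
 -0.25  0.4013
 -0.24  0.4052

σ√T = 0.19·√0.75 = 0.1645
d₁ = [ln(32/34) + (0.029 + ½·0.19²)·0.75] / (σ√T) = (-0.0606 + 0.0353) / 0.1645 = -0.1540 → -0.15
d₂ = -0.1540 − 0.1645 = -0.3185 → -0.32
Risk-neutral Pr[S_T > K] = N(d₂) = N(-0.32) = 0.3745

0.3745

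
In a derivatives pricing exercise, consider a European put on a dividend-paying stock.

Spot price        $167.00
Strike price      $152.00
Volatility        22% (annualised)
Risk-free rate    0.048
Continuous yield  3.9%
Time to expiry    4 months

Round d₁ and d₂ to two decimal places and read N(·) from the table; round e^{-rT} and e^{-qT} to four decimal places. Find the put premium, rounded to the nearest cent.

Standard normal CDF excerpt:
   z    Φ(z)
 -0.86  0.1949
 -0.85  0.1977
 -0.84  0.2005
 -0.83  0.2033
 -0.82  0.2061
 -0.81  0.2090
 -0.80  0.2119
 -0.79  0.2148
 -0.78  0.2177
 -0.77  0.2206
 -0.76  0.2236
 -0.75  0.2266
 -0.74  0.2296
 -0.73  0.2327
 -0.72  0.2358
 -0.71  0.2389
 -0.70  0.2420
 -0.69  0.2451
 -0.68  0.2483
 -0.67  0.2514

σ√T = 0.22·√0.3333 = 0.1270
ln(S/K) + (r − q + σ²/2)T = ln(167/152) + (0.048 − 0.039 + 0.22²/2)·0.3333 = 0.0941 + 0.0111 = 0.1052
d₁ = 0.1052 / 0.1270 = 0.8281 ⇒ 0.83
d₂ = d₁ − σ√T = 0.8281 − 0.1270 = 0.7011 ⇒ 0.70
exp(−qT) = exp(−0.039·0.3333) = 0.9871;  exp(−rT) = exp(−0.048·0.3333) = 0.9841
N(−d₂) = N(-0.70) = 0.2420;  N(−d₁) = N(-0.83) = 0.2033
P = 152·0.9841·0.2420 − 167·0.9871·0.2033 = 36.1991 − 33.5131 = 2.6860

$2.69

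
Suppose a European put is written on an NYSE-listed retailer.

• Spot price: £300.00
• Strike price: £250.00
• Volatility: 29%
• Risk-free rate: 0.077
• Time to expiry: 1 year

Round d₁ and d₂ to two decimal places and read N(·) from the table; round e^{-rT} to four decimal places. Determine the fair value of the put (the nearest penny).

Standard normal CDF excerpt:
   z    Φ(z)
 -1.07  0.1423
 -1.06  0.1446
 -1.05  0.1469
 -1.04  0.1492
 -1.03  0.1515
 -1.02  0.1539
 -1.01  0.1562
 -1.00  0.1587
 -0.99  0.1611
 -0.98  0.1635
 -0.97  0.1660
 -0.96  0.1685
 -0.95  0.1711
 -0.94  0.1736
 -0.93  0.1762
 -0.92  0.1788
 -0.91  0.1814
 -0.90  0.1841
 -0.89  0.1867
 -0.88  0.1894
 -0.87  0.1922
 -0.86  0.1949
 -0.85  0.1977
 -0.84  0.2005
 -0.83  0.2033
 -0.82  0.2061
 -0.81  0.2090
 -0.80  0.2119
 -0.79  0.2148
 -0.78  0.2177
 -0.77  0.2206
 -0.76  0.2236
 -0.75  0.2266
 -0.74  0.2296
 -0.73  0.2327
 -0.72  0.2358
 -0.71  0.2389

£7.69

σ√T = 0.29 × 1.0000 = 0.2900
ln(S/K) + (r + σ²/2)T = ln(300/250) + (0.077 + 0.29²/2)·1 = 0.1823 + 0.1190 = 0.3014
d₁ = 0.3014 / 0.2900 = 1.0392 ⇒ 1.04
d₂ = d₁ − σ√T = 1.0392 − 0.2900 = 0.7492 ⇒ 0.75
e^(−rT) = e^(−0.077·1) = 0.9259
N(−d₂) = N(-0.75) = 0.2266;  N(−d₁) = N(-1.04) = 0.1492
P = 250·0.9259·0.2266 − 300·0.1492 = 52.4522 − 44.7600 = 7.6922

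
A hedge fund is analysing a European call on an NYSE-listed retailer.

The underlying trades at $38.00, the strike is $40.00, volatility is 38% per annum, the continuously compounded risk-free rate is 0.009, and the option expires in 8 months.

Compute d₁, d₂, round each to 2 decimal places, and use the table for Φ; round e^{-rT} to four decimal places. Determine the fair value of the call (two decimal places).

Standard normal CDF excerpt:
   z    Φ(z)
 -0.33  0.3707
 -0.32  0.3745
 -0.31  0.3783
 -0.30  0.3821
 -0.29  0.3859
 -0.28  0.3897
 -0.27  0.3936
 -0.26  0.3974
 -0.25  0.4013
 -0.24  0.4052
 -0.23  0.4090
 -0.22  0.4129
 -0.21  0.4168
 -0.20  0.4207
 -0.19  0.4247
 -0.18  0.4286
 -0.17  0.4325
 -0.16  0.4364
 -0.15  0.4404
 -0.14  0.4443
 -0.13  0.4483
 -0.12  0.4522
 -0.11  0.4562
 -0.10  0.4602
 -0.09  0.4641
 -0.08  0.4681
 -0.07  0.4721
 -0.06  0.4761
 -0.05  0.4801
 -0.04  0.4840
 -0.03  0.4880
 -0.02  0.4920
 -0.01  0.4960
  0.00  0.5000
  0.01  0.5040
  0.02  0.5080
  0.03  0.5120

$3.96

T = 0.6667;  σ√T = 0.3103
d₁ = [ln(38/40) + (0.009 + ½·0.38²)·0.6667] / (σ√T) = (-0.0513 + 0.0541) / 0.3103 = 0.0092 ⇒ 0.01
d₂ = 0.0092 − 0.3103 = -0.3011 ⇒ -0.30
e^(−rT) = e^(−0.009·0.6667) = 0.9940
N(d₁) = N(0.01) = 0.5040;  N(d₂) = N(-0.30) = 0.3821
C = 38·0.5040 − 40·0.9940·0.3821 = 19.1520 − 15.1923 = 3.9597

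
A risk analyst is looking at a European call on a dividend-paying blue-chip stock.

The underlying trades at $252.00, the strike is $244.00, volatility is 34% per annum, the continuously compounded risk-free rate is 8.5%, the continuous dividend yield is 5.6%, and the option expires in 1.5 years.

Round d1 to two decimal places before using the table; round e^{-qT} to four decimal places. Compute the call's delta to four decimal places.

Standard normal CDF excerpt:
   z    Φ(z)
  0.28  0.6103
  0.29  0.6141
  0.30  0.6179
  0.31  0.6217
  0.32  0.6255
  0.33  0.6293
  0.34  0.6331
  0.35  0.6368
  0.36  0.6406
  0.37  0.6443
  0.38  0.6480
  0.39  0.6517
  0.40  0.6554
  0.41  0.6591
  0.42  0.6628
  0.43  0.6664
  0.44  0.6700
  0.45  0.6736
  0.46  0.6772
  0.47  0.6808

0.5992

σ√T = 0.34·√1.5 = 0.4164
d₁ = [ln(252/244) + (0.085 − 0.056 + 0.34²/2)·1.5] / 0.4164 = [0.0323 + 0.1302] / 0.4164 = 0.3901 → 0.39
N(d₁) = N(0.39) = 0.6517
Δ_call = exp(−qT)·N(d₁) = 0.9194·0.6517 = 0.5992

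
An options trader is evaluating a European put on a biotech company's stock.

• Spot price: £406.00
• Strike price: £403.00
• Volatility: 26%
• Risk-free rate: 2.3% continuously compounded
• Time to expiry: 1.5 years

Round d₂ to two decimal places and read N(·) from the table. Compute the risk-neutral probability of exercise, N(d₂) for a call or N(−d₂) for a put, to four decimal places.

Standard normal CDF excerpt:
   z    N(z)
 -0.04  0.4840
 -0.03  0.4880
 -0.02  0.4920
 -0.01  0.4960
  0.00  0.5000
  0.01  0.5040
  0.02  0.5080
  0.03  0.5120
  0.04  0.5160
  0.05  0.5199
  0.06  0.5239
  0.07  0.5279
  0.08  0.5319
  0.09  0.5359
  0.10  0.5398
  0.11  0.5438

σ√T = 0.26 × 1.2247 = 0.3184
ln(S/K) + (r + σ²/2)T = ln(406/403) + (0.023 + 0.26²/2)·1.5 = 0.0074 + 0.0852 = 0.0926
d₁ = 0.0926 / 0.3184 = 0.2909 → 0.29
d₂ = d₁ − σ√T = 0.2909 − 0.3184 = -0.0276 → -0.03
Pr(exercise) under Q = N(−d₂) = N(0.03) = 0.5120

0.5120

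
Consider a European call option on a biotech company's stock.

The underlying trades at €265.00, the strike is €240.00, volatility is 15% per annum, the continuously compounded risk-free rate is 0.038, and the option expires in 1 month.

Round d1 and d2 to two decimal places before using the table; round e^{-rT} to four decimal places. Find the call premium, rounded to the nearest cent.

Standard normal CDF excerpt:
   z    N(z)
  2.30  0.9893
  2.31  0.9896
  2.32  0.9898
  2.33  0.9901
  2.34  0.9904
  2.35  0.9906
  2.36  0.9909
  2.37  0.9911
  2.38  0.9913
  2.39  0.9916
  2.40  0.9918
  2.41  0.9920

σ√T = 0.15·√0.08333 = 0.0433
ln(S/K) + (r + σ²/2)T = ln(265/240) + (0.038 + 0.15²/2)·0.08333 = 0.0991 + 0.0041 = 0.1032
d₁ = 0.1032 / 0.0433 = 2.3832 which rounds to 2.38
d₂ = d₁ − σ√T = 2.3832 − 0.0433 = 2.3399 which rounds to 2.34
exp(−rT) = exp(−0.038·0.08333) = 0.9968
C = 265·N(2.38) − 240·0.9968·N(2.34) = 265·0.9913 − 240·0.9968·0.9904 = 262.6945 − 236.9354 = 25.7591

€25.76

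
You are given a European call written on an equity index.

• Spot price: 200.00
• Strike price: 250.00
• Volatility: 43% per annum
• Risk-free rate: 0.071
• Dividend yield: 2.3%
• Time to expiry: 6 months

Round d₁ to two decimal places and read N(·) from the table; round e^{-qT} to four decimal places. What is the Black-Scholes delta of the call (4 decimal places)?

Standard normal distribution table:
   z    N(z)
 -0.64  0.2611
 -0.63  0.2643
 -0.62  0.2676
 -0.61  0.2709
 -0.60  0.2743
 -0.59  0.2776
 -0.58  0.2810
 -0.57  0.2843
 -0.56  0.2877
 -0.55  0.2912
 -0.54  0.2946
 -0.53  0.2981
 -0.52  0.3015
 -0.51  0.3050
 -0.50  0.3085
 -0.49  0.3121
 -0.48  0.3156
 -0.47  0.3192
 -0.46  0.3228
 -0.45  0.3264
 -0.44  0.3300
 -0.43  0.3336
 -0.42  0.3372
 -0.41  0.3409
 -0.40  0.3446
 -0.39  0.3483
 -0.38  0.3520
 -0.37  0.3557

0.3050

σ√T = 0.43 × 0.7071 = 0.3041
ln(S/K) + (r − q + σ²/2)T = ln(200/250) + (0.071 − 0.023 + 0.43²/2)·0.5 = -0.2231 + 0.0702 = -0.1529
d₁ = -0.1529 / 0.3041 = -0.5029 ⇒ -0.50
N(d₁) = N(-0.50) = 0.3085
Δ_call = exp(−qT)·N(d₁) = 0.9886·0.3085 = 0.3050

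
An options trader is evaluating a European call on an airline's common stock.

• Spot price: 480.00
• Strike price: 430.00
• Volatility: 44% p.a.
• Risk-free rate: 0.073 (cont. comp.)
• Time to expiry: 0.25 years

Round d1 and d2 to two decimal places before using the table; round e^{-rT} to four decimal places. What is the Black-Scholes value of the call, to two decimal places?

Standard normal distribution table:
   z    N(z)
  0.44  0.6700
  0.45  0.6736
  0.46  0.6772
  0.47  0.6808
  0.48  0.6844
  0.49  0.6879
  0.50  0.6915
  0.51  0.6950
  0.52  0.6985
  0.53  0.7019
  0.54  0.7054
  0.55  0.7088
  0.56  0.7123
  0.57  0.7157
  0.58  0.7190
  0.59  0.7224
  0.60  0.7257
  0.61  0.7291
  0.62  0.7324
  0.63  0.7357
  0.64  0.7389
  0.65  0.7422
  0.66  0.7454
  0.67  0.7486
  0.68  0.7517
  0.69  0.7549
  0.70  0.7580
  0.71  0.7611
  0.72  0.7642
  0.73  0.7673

σ√T = 0.44·√0.25 = 0.2200
d₁ = [ln(480/430) + (0.073 + ½·0.44²)·0.25] / (σ√T) = (0.1100 + 0.0425) / 0.2200 = 0.6930 which rounds to 0.69
d₂ = 0.6930 − 0.2200 = 0.4730 which rounds to 0.47
exp(−rT) = exp(−0.073·0.25) = 0.9819
N(d₁) = N(0.69) = 0.7549;  N(d₂) = N(0.47) = 0.6808
C = 480·0.7549 − 430·0.9819·0.6808 = 362.3520 − 287.4453 = 74.9067

74.91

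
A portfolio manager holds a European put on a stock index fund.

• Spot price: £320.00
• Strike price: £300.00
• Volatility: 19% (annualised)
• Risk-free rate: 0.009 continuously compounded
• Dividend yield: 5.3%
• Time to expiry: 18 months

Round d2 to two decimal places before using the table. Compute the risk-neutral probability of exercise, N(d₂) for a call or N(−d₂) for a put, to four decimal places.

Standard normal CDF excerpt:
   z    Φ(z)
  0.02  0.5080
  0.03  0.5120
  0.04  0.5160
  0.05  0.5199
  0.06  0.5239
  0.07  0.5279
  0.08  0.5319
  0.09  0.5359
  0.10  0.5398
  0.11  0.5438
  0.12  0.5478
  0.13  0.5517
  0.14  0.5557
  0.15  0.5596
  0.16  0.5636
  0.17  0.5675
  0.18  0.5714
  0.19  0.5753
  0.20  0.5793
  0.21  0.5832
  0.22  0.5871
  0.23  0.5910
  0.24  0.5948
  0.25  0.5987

0.5478

σ√T = 0.19·√1.5 = 0.2327
d₁ = [ln(320/300) + (0.009 − 0.053 + ½·0.19²)·1.5] / (σ√T) = (0.0645 − 0.0389) / 0.2327 = 0.1101 → 0.11
d₂ = 0.1101 − 0.2327 = -0.1226 → -0.12
Pr(exercise) under Q = N(−d₂) = N(0.12) = 0.5478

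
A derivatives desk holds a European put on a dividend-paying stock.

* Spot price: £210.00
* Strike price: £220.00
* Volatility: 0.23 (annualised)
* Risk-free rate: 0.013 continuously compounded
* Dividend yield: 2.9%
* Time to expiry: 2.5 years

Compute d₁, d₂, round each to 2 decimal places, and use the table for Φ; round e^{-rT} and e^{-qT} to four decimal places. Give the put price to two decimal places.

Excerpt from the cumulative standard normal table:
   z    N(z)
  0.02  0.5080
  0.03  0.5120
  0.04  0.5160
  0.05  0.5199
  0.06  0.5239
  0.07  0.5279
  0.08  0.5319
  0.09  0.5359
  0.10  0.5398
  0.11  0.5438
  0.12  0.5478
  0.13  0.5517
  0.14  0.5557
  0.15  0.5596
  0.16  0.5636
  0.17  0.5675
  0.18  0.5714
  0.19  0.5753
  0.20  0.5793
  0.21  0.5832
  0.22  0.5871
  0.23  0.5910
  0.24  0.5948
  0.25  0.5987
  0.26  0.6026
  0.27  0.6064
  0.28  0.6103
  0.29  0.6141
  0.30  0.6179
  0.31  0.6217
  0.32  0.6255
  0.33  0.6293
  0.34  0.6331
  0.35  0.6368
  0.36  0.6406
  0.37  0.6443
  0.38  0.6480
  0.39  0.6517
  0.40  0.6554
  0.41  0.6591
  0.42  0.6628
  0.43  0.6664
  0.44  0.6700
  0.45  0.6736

£38.82

σ√T = 0.23·√2.5 = 0.3637
d₁ = [ln(210/220) + (0.013 − 0.029 + ½·0.23²)·2.5] / (σ√T) = (-0.0465 + 0.0261) / 0.3637 = -0.0561 ≈ -0.06
d₂ = -0.0561 − 0.3637 = -0.4197 ≈ -0.42
e^(−qT) = e^(−0.029·2.5) = 0.9301;  e^(−rT) = e^(−0.013·2.5) = 0.9680
N(−d₂) = N(0.42) = 0.6628;  N(−d₁) = N(0.06) = 0.5239
P = 220·0.9680·0.6628 − 210·0.9301·0.5239 = 141.1499 − 102.3287 = 38.8212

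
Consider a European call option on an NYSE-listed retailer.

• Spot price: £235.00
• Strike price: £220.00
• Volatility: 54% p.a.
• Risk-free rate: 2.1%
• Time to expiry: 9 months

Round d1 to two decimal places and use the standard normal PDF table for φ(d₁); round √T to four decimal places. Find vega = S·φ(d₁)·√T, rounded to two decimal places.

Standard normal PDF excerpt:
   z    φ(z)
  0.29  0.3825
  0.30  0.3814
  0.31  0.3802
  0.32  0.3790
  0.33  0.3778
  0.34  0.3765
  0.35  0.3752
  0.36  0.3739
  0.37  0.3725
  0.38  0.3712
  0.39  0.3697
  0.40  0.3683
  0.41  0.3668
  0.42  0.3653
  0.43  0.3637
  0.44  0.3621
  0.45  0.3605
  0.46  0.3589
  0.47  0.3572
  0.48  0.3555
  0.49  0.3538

74.65

T = 0.75;  σ√T = 0.4677
d₁ = [ln(235/220) + (0.021 + 0.54²/2)·0.75] / 0.4677 = [0.0660 + 0.1251] / 0.4677 = 0.4085 ⇒ 0.41
√T = √0.75 = 0.8660
φ(d₁) = φ(0.41) = 0.3668
vega = S·φ(d₁)·√T = 235·0.3668·0.8660 = 74.6475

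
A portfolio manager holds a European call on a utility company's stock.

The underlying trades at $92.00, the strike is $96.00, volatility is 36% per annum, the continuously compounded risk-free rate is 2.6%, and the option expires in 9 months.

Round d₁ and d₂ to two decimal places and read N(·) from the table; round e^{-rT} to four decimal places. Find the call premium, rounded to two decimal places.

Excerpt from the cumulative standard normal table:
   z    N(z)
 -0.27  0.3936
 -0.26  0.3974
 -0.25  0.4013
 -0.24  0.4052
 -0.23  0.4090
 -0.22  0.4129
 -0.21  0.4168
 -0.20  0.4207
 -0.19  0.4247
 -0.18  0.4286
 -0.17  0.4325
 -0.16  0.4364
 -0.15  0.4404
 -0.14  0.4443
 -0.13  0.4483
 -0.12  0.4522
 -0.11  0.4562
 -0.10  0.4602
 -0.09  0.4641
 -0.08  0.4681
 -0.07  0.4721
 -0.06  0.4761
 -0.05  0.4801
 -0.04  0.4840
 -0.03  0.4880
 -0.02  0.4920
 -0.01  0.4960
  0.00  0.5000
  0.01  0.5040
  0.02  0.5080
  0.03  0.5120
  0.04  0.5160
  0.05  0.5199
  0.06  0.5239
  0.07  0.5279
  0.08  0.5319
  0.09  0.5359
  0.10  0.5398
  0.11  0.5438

σ√T = 0.36 × 0.8660 = 0.3118
d₁ = [ln(92/96) + (0.026 + ½·0.36²)·0.75] / (σ√T) = (-0.0426 + 0.0681) / 0.3118 = 0.0819 ≈ 0.08
d₂ = 0.0819 − 0.3118 = -0.2298 ≈ -0.23
e^(−rT) = e^(−0.026·0.75) = 0.9807
N(d₁) = N(0.08) = 0.5319;  N(d₂) = N(-0.23) = 0.4090
C = 92·0.5319 − 96·0.9807·0.4090 = 48.9348 − 38.5062 = 10.4286

$10.43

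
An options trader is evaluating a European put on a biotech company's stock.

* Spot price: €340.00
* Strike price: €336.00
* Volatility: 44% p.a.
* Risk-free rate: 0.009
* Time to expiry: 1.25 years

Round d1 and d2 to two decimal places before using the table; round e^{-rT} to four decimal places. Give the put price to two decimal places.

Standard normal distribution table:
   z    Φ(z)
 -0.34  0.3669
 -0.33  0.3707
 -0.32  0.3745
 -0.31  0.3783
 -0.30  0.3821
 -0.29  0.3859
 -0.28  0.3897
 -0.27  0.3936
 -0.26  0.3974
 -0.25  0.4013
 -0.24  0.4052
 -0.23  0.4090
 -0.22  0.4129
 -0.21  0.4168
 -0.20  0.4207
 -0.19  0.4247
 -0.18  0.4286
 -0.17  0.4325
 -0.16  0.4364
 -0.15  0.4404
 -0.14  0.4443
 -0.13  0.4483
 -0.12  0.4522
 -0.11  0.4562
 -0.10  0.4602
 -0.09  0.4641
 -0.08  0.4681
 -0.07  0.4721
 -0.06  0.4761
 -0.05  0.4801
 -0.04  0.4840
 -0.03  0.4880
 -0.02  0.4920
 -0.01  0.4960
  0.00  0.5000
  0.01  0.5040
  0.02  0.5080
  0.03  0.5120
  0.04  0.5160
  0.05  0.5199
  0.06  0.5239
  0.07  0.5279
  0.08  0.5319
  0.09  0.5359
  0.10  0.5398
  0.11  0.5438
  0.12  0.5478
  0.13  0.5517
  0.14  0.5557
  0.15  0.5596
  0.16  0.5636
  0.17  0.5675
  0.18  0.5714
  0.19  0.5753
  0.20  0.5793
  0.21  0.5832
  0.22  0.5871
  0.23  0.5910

€61.26

T = 1.25;  σ√T = 0.4919
d₁ = [ln(340/336) + (0.009 + ½·0.44²)·1.25] / (σ√T) = (0.0118 + 0.1322) / 0.4919 = 0.2929 ≈ 0.29
d₂ = 0.2929 − 0.4919 = -0.1990 ≈ -0.20
e^(−rT) = e^(−0.009·1.25) = 0.9888
N(−d₂) = N(0.20) = 0.5793;  N(−d₁) = N(-0.29) = 0.3859
P = 336·0.9888·0.5793 − 340·0.3859 = 192.4648 − 131.2060 = 61.2588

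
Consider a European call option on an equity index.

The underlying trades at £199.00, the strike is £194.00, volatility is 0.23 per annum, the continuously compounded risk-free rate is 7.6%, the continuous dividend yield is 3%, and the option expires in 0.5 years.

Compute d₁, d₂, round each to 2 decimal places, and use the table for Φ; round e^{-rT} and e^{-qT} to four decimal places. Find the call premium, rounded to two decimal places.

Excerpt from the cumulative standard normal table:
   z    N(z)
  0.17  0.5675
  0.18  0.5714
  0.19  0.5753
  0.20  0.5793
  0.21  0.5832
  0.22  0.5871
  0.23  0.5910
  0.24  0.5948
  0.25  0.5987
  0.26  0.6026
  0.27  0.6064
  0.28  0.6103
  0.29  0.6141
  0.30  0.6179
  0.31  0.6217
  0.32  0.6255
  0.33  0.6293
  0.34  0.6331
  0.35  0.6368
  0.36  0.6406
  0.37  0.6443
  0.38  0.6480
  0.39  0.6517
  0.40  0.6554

σ√T = 0.23 × 0.7071 = 0.1626
d₁ = [ln(199/194) + (0.076 − 0.03 + ½·0.23²)·0.5] / (σ√T) = (0.0254 + 0.0362) / 0.1626 = 0.3792 ⇒ 0.38
d₂ = 0.3792 − 0.1626 = 0.2166 ⇒ 0.22
exp(−qT) = exp(−0.03·0.5) = 0.9851;  exp(−rT) = exp(−0.076·0.5) = 0.9627
C = 199·0.9851·N(0.38) − 194·0.9627·N(0.22) = 199·0.9851·0.6480 − 194·0.9627·0.5871 = 127.0306 − 109.6490 = 17.3816

£17.38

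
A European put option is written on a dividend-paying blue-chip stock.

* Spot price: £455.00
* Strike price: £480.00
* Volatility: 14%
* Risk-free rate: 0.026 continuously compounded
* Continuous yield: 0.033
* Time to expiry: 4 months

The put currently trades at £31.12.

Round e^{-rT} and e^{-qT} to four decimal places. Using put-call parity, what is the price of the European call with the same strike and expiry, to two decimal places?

£5.29

e^(−qT) = e^(−0.033·0.3333) = 0.9891;  e^(−rT) = e^(−0.026·0.3333) = 0.9914
Put-call parity: C − P = S·e^(−qT) − K·e^(−rT) = 455·0.9891 − 480·0.9914 = 450.0405 − 475.8720 = -25.8315
C = P + (C − P) = 31.12 + (-25.8315) = 5.2885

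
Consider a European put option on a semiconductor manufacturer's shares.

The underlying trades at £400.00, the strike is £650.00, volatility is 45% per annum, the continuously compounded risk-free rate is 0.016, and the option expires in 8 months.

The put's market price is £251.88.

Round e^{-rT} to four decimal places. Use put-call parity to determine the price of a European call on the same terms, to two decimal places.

exp(−rT) = exp(−0.016·0.6667) = 0.9894
Put-call parity: C − P = S − K·e^(−rT) = 400 − 650·0.9894 = 400 − 643.1100 = -243.1100
C = P + (C − P) = 251.88 + (-243.1100) = 8.7700

£8.77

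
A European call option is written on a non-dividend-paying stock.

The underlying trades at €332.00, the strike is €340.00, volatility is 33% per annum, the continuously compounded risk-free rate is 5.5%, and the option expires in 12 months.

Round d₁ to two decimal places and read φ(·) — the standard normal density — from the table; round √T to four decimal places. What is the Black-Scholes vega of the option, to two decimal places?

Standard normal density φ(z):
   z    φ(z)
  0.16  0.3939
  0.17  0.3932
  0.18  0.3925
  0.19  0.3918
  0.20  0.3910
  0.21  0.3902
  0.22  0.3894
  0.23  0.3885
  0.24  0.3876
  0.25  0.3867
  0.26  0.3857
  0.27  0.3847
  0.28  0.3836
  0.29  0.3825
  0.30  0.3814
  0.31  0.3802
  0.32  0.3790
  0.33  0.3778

σ√T = 0.33·√1 = 0.3300
d₁ = [ln(332/340) + (0.055 + 0.33²/2)·1] / 0.3300 = [-0.0238 + 0.1095] / 0.3300 = 0.2595 ≈ 0.26
√T = √1 = 1.0000
φ(d₁) = φ(0.26) = 0.3857
vega = S·φ(d₁)·√T = 332·0.3857·1.0000 = 128.0524
(The put has the same vega.)

128.05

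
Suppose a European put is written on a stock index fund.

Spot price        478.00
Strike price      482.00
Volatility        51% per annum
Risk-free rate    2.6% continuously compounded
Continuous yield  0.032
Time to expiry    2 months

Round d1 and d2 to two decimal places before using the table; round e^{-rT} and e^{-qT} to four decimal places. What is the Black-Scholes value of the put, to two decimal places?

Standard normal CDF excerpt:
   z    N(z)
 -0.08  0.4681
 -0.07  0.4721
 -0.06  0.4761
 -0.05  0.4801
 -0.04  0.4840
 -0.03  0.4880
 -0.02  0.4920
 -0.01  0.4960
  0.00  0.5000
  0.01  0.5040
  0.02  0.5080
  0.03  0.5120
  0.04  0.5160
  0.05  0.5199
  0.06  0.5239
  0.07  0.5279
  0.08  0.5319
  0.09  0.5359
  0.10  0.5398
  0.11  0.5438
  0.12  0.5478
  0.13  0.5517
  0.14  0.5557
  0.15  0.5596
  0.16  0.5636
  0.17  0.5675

σ√T = 0.51 × 0.4082 = 0.2082
d₁ = [ln(478/482) + (0.026 − 0.032 + 0.51²/2)·0.1667] / 0.2082 = [-0.0083 + 0.0207] / 0.2082 = 0.0593 which rounds to 0.06
d₂ = d₁ − σ√T = 0.0593 − 0.2082 = -0.1489 which rounds to -0.15
exp(−qT) = exp(−0.032·0.1667) = 0.9947;  exp(−rT) = exp(−0.026·0.1667) = 0.9957
N(−d₂) = N(0.15) = 0.5596;  N(−d₁) = N(-0.06) = 0.4761
P = 482·0.9957·0.5596 − 478·0.9947·0.4761 = 268.5674 − 226.3696 = 42.1977

42.20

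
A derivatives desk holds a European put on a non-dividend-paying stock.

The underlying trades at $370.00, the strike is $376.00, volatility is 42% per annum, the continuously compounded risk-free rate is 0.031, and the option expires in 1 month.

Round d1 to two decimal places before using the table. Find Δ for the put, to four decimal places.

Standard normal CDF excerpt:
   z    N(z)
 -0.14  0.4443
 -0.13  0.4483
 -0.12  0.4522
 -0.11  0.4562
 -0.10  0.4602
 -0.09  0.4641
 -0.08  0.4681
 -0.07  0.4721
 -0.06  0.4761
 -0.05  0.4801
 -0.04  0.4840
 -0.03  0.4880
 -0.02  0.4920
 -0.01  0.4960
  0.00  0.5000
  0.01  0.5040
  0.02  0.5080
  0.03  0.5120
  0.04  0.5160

σ√T = 0.42 × 0.2887 = 0.1212
d₁ = [ln(370/376) + (0.031 + 0.42²/2)·0.08333] / 0.1212 = [-0.0161 + 0.0099] / 0.1212 = -0.0507 ≈ -0.05
N(d₁) = N(-0.05) = 0.4801
Δ_put = N(d₁) − 1 = 0.4801 − 1 = -0.5199

-0.5199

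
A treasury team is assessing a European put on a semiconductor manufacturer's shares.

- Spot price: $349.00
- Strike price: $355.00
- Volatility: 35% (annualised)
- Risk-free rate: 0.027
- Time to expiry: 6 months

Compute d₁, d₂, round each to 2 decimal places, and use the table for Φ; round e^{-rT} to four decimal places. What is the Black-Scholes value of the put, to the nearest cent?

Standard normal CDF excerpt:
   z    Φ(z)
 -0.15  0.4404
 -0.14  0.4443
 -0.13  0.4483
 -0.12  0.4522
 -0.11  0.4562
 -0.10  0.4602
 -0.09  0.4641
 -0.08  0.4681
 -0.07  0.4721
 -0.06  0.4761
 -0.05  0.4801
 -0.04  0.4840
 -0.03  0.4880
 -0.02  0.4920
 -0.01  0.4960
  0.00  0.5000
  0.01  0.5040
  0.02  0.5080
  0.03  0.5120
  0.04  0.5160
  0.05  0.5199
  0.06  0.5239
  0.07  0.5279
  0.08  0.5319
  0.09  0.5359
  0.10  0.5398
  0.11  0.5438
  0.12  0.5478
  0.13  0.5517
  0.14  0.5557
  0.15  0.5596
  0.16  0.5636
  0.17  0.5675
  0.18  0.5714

T = 0.5;  σ√T = 0.2475
d₁ = [ln(349/355) + (0.027 + 0.35²/2)·0.5] / 0.2475 = [-0.0170 + 0.0441] / 0.2475 = 0.1094 → 0.11
d₂ = d₁ − σ√T = 0.1094 − 0.2475 = -0.1381 → -0.14
e^(−rT) = e^(−0.027·0.5) = 0.9866
P = 355·0.9866·N(0.14) − 349·N(-0.11) = 355·0.9866·0.5557 − 349·0.4562 = 194.6300 − 159.2138 = 35.4162

$35.42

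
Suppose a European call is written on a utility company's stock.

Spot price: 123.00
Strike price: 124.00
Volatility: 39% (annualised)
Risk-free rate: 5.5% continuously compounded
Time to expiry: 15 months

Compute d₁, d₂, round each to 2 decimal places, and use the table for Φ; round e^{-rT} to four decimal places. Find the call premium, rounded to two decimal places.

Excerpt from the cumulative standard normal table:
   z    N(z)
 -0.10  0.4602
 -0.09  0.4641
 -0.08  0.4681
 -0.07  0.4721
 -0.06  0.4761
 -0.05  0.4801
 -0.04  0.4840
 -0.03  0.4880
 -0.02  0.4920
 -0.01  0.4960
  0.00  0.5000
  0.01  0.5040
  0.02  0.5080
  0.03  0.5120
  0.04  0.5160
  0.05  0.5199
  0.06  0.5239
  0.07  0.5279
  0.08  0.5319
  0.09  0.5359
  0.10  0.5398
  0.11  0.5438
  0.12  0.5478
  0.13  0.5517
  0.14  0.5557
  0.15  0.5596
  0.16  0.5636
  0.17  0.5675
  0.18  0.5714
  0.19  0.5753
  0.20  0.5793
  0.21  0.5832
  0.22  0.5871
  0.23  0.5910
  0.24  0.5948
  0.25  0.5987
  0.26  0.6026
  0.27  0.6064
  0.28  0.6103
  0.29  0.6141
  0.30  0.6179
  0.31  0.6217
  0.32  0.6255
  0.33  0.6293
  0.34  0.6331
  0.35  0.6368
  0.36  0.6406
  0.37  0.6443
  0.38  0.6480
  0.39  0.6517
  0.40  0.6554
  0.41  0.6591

σ√T = 0.39 × 1.1180 = 0.4360
ln(S/K) + (r + σ²/2)T = ln(123/124) + (0.055 + 0.39²/2)·1.25 = -0.0081 + 0.1638 = 0.1557
d₁ = 0.1557 / 0.4360 = 0.3571 ⇒ 0.36
d₂ = d₁ − σ√T = 0.3571 − 0.4360 = -0.0789 ⇒ -0.08
e^(−rT) = e^(−0.055·1.25) = 0.9336
N(d₁) = N(0.36) = 0.6406;  N(d₂) = N(-0.08) = 0.4681
C = 123·0.6406 − 124·0.9336·0.4681 = 78.7938 − 54.1903 = 24.6035

24.60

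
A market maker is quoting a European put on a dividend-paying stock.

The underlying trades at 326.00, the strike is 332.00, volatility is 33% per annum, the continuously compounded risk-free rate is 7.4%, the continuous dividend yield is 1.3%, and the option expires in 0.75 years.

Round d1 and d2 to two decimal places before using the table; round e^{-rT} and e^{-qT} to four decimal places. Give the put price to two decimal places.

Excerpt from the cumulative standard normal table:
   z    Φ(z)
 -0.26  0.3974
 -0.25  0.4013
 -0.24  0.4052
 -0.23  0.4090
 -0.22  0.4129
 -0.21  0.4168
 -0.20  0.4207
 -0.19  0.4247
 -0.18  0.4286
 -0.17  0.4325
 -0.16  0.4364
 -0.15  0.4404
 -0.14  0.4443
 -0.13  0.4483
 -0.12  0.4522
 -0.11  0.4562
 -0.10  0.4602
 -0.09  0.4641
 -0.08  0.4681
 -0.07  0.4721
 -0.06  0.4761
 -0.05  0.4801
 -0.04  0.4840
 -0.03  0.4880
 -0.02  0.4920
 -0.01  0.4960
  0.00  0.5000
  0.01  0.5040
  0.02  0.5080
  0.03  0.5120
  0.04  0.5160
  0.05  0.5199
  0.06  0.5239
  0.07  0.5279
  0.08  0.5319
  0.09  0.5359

32.47

σ√T = 0.33 × 0.8660 = 0.2858
d₁ = [ln(326/332) + (0.074 − 0.013 + ½·0.33²)·0.75] / (σ√T) = (-0.0182 + 0.0866) / 0.2858 = 0.2392 ⇒ 0.24
d₂ = 0.2392 − 0.2858 = -0.0466 ⇒ -0.05
e^(−qT) = e^(−0.013·0.75) = 0.9903;  e^(−rT) = e^(−0.074·0.75) = 0.9460
N(−d₂) = N(0.05) = 0.5199;  N(−d₁) = N(-0.24) = 0.4052
P = 332·0.9460·0.5199 − 326·0.9903·0.4052 = 163.2860 − 130.8139 = 32.4722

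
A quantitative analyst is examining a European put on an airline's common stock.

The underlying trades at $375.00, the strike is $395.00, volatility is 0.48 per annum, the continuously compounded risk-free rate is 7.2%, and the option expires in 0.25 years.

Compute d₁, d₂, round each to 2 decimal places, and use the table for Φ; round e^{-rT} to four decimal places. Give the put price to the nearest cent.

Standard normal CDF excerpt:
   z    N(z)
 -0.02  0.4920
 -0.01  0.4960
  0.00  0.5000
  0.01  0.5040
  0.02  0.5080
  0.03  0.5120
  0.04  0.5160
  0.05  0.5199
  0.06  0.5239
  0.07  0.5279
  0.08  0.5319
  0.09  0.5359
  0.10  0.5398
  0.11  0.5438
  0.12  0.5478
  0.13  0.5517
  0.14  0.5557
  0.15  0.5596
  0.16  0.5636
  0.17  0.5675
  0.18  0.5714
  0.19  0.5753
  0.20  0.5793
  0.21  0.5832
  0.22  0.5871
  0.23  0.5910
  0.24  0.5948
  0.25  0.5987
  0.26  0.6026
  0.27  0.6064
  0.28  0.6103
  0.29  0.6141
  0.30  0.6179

σ√T = 0.48 × 0.5000 = 0.2400
d₁ = [ln(375/395) + (0.072 + ½·0.48²)·0.25] / (σ√T) = (-0.0520 + 0.0468) / 0.2400 = -0.0215 ⇒ -0.02
d₂ = -0.0215 − 0.2400 = -0.2615 ⇒ -0.26
e^(−rT) = e^(−0.072·0.25) = 0.9822
N(−d₂) = N(0.26) = 0.6026;  N(−d₁) = N(0.02) = 0.5080
P = 395·0.9822·0.6026 − 375·0.5080 = 233.7901 − 190.5000 = 43.2901

$43.29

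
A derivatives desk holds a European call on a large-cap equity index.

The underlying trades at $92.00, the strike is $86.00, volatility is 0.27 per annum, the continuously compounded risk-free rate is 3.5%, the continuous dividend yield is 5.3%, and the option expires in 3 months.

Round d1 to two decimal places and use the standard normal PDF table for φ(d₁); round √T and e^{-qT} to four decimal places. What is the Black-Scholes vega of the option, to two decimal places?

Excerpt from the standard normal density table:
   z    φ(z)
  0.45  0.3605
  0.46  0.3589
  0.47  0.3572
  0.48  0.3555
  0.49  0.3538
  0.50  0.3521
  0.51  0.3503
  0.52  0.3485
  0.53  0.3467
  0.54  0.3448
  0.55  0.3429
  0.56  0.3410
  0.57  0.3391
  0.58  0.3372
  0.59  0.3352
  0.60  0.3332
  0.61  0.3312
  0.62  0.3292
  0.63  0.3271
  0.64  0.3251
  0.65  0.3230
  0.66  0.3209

15.74

T = 0.25;  σ√T = 0.1350
d₁ = [ln(92/86) + (0.035 − 0.053 + 0.27²/2)·0.25] / 0.1350 = [0.0674 + 0.0046] / 0.1350 = 0.5337 which rounds to 0.53
√T = √0.25 = 0.5000
φ(d₁) = φ(0.53) = 0.3467
e^(−qT) = e^(−0.053·0.25) = 0.9868
vega = S·e^(−qT)·φ(d₁)·√T = 92·0.9868·0.3467·0.5000 = 15.7377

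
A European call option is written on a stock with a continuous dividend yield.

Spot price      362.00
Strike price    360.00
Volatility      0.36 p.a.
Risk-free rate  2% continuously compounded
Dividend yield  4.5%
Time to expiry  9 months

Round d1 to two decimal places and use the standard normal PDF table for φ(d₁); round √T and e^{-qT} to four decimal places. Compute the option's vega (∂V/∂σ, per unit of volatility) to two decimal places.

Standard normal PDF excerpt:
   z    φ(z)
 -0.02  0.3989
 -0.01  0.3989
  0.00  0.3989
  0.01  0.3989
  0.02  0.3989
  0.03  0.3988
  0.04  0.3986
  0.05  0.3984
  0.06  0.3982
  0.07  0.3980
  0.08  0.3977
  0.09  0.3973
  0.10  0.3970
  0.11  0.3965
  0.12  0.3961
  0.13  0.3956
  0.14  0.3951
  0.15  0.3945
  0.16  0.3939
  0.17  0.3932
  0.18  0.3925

T = 0.75;  σ√T = 0.3118
d₁ = [ln(362/360) + (0.02 − 0.045 + ½·0.36²)·0.75] / (σ√T) = (0.0055 + 0.0299) / 0.3118 = 0.1135 ⇒ 0.11
√T = √0.75 = 0.8660
φ(d₁) = φ(0.11) = 0.3965
exp(−qT) = exp(−0.045·0.75) = 0.9668
vega = S·exp(−qT)·φ(d₁)·√T = 362·0.9668·0.3965·0.8660 = 120.1728

120.17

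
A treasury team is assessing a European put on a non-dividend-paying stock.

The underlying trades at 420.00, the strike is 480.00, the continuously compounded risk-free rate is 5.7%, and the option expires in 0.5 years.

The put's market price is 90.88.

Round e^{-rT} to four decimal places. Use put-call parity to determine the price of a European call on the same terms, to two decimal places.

e^(−rT) = e^(−0.057·0.5) = 0.9719
Put-call parity: C − P = S − K·e^(−rT) = 420 − 480·0.9719 = 420 − 466.5120 = -46.5120
C = P + (C − P) = 90.88 + (-46.5120) = 44.3680

44.37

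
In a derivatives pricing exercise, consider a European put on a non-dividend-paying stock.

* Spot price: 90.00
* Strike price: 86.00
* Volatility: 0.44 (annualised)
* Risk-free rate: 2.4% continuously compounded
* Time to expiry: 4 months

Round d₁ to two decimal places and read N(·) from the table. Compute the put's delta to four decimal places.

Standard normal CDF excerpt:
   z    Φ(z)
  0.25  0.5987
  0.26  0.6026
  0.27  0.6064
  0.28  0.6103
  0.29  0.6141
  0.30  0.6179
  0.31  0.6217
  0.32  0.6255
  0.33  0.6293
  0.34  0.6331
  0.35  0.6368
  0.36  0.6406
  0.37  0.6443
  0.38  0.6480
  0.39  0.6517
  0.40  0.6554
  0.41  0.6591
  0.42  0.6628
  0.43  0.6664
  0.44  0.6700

-0.3669

T = 0.3333;  σ√T = 0.2540
d₁ = [ln(90/86) + (0.024 + 0.44²/2)·0.3333] / 0.2540 = [0.0455 + 0.0403] / 0.2540 = 0.3375 which rounds to 0.34
N(d₁) = N(0.34) = 0.6331
Δ_put = N(d₁) − 1 = 0.6331 − 1 = -0.3669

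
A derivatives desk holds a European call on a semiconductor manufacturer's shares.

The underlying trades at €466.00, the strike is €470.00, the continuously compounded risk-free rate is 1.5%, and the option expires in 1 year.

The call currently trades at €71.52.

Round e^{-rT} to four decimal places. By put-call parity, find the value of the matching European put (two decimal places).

€68.52

exp(−rT) = exp(−0.015·1) = 0.9851
Put-call parity: C − P = S − K·e^(−rT) = 466 − 470·0.9851 = 466 − 462.9970 = 3.0030
P = C − (C − P) = 71.52 − (3.0030) = 68.5170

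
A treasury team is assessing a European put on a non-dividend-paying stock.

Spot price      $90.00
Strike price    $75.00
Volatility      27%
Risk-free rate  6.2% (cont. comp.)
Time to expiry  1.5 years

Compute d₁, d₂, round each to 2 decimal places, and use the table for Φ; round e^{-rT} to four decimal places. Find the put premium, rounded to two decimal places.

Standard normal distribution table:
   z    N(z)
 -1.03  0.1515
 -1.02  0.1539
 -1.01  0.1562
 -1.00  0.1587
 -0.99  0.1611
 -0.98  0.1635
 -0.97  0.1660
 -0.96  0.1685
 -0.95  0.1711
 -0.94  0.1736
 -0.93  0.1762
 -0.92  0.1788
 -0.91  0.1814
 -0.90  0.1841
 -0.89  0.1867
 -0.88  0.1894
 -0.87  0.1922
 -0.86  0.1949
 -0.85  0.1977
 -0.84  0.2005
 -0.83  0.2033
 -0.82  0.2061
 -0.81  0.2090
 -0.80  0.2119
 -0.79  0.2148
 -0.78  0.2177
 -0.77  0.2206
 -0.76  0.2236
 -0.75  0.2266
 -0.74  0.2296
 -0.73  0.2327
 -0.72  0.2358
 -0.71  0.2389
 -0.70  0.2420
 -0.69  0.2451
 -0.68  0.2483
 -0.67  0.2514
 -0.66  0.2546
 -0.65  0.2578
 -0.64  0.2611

$2.90

σ√T = 0.27·√1.5 = 0.3307
d₁ = [ln(90/75) + (0.062 + ½·0.27²)·1.5] / (σ√T) = (0.1823 + 0.1477) / 0.3307 = 0.9979 → 1.00
d₂ = 0.9979 − 0.3307 = 0.6672 → 0.67
exp(−rT) = exp(−0.062·1.5) = 0.9112
N(−d₂) = N(-0.67) = 0.2514;  N(−d₁) = N(-1.00) = 0.1587
P = 75·0.9112·0.2514 − 90·0.1587 = 17.1807 − 14.2830 = 2.8977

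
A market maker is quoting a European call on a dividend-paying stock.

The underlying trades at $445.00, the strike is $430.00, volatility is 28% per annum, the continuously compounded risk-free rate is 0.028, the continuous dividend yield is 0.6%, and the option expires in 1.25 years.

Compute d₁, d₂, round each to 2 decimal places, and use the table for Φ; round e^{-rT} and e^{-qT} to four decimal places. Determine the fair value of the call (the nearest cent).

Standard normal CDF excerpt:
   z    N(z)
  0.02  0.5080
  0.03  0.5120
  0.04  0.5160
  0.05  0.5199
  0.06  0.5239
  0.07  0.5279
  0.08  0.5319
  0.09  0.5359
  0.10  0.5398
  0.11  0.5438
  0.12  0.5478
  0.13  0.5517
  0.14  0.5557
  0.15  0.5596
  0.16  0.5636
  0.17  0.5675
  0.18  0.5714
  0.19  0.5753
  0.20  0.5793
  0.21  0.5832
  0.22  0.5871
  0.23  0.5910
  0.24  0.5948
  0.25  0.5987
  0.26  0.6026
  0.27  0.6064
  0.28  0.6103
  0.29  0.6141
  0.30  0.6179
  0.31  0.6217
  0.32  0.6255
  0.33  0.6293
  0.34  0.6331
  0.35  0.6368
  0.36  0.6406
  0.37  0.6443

$67.00

σ√T = 0.28 × 1.1180 = 0.3130
d₁ = [ln(445/430) + (0.028 − 0.006 + 0.28²/2)·1.25] / 0.3130 = [0.0343 + 0.0765] / 0.3130 = 0.3539 which rounds to 0.35
d₂ = d₁ − σ√T = 0.3539 − 0.3130 = 0.0409 which rounds to 0.04
exp(−qT) = exp(−0.006·1.25) = 0.9925;  exp(−rT) = exp(−0.028·1.25) = 0.9656
N(d₁) = N(0.35) = 0.6368;  N(d₂) = N(0.04) = 0.5160
C = 445·0.9925·0.6368 − 430·0.9656·0.5160 = 281.2507 − 214.2473 = 67.0034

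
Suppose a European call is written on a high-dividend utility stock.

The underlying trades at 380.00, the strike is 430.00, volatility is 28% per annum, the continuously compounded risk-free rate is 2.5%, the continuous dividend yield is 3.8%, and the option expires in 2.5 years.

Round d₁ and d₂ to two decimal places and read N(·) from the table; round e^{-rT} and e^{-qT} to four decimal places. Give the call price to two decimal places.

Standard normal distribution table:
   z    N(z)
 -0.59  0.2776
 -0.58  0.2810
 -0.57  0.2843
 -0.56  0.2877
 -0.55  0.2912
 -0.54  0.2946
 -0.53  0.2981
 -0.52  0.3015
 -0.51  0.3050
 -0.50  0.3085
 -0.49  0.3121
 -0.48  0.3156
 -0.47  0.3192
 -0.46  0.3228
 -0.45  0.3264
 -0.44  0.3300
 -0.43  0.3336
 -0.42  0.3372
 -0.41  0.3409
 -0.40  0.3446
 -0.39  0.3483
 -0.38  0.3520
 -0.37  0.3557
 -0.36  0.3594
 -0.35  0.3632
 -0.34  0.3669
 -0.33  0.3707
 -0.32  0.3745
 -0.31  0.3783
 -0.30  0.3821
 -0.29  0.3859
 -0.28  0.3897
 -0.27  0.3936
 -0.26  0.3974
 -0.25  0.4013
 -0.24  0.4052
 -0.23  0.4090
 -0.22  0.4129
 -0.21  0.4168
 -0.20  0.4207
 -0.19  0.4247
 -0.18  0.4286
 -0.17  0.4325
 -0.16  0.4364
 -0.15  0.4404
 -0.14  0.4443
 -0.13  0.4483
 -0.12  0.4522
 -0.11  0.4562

σ√T = 0.28·√2.5 = 0.4427
d₁ = [ln(380/430) + (0.025 − 0.038 + 0.28²/2)·2.5] / 0.4427 = [-0.1236 + 0.0655] / 0.4427 = -0.1313 → -0.13
d₂ = d₁ − σ√T = -0.1313 − 0.4427 = -0.5740 → -0.57
e^(−qT) = e^(−0.038·2.5) = 0.9094;  e^(−rT) = e^(−0.025·2.5) = 0.9394
N(d₁) = N(-0.13) = 0.4483;  N(d₂) = N(-0.57) = 0.2843
C = 380·0.9094·0.4483 − 430·0.9394·0.2843 = 154.9199 − 114.8407 = 40.0792

40.08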